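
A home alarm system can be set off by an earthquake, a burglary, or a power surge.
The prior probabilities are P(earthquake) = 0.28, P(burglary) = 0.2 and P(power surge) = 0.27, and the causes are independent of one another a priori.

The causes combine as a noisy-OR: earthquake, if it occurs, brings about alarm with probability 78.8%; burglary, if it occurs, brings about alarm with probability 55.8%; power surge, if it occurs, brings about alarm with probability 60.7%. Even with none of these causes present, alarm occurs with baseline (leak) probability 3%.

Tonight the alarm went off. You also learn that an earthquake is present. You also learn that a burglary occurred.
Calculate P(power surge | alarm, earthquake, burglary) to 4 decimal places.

P(power surge | alarm, earthquake, burglary) ≈ 0.2818

Under noisy-OR, P(alarm | causes) = 1 − (1−0.03)·∏(1−qᵢ) over the active causes.
Numerator (weight on configurations with power surge): 0.964279*0.27 = 0.260355
Denominator P(alarm | earthquake, burglary): 0.909107*0.73 + 0.964279*0.27 = 0.924003
P(power surge | alarm, earthquake, burglary) = 0.260355/0.924003 ≈ 0.2818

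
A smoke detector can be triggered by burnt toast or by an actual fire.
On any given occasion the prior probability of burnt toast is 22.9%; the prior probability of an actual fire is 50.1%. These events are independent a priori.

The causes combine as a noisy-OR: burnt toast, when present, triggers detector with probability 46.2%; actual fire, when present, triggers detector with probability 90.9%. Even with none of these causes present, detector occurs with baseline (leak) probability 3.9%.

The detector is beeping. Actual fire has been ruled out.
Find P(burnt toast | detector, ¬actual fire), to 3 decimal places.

P(burnt toast | detector, ¬actual fire) ≈ 0.786

Under noisy-OR, P(detector | causes) = 1 − (1−0.039)·∏(1−qᵢ) over the active causes.
Weight on burnt toast=true, given the evidence: 0.482982*0.229 = 0.110603
Normalizer over all consistent configurations: 0.039*0.771 + 0.482982*0.229 = 0.140672
Posterior = 0.110603 / 0.140672 ≈ 0.786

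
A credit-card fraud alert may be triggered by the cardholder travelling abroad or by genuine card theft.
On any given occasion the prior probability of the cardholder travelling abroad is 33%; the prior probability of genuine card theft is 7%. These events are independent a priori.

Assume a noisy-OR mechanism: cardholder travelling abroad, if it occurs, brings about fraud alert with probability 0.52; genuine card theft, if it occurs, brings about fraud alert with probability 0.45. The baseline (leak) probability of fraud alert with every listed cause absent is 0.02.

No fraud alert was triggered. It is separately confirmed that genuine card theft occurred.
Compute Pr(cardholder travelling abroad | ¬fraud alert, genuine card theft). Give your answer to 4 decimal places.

Under noisy-OR, P(fraud alert | causes) = 1 − (1−0.02)·∏(1−qᵢ) over the active causes.
Numerator (weight on configurations with cardholder travelling abroad): 0.25872×0.33 = 0.085378
Normalizer over all consistent configurations: 0.539×0.67 + 0.25872×0.33 = 0.446508
Posterior = 0.085378 / 0.446508 ≈ 0.1912

Pr(cardholder travelling abroad | ¬fraud alert, genuine card theft) ≈ 0.1912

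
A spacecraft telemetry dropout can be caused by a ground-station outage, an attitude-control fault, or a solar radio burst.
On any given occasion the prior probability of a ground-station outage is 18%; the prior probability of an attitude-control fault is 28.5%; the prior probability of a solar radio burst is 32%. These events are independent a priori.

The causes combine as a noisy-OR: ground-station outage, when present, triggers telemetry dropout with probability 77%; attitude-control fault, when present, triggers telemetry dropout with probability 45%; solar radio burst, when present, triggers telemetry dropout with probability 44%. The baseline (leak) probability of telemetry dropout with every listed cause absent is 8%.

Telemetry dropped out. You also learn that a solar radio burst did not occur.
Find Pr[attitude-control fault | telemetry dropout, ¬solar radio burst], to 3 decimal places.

Pr[attitude-control fault | telemetry dropout, ¬solar radio burst] ≈ 0.520

Under noisy-OR, P(telemetry dropout | causes) = 1 − (1−0.08)·∏(1−qᵢ) over the active causes.
P(telemetry dropout | ¬solar radio burst) = 0.08*0.82*0.715 + 0.494*0.82*0.285 + 0.7884*0.18*0.715 + 0.88362*0.18*0.285 = 0.046904 + 0.115448 + 0.101467 + 0.045330 = 0.309149
Restricting to configurations with attitude-control fault present: 0.115448 + 0.045330 = 0.160778.
Hence the posterior is 0.160778/0.309149 ≈ 0.520.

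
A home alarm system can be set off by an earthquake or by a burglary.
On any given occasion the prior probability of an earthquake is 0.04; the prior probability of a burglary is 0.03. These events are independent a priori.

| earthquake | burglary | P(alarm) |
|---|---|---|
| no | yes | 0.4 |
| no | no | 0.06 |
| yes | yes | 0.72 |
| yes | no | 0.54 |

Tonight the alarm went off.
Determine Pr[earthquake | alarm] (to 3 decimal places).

Numerator (weight on configurations with earthquake): 0.020952 + 0.000864 = 0.021816
Normalizer over all consistent configurations: 0.06·0.96·0.97 + 0.4·0.96·0.03 + 0.54·0.04·0.97 + 0.72·0.04·0.03 = 0.089208
Posterior = 0.021816 / 0.089208 ≈ 0.245

Pr[earthquake | alarm] ≈ 0.245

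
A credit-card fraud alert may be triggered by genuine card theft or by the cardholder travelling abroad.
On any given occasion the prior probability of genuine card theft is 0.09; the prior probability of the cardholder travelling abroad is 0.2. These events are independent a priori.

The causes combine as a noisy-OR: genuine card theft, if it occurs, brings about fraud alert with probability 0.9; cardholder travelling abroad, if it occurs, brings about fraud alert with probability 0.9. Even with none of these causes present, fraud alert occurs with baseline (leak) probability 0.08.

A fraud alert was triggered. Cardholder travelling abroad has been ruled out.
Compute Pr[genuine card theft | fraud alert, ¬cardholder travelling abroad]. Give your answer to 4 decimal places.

Pr[genuine card theft | fraud alert, ¬cardholder travelling abroad] ≈ 0.5289

Under noisy-OR, P(fraud alert | causes) = 1 − (1−0.08)·∏(1−qᵢ) over the active causes.
For the numerator, keep only genuine card theft=true terms: 0.908·0.09 = 0.081720
Normalizer over all consistent configurations: 0.08·0.91 + 0.908·0.09 = 0.154520
Posterior = 0.081720 / 0.154520 ≈ 0.5289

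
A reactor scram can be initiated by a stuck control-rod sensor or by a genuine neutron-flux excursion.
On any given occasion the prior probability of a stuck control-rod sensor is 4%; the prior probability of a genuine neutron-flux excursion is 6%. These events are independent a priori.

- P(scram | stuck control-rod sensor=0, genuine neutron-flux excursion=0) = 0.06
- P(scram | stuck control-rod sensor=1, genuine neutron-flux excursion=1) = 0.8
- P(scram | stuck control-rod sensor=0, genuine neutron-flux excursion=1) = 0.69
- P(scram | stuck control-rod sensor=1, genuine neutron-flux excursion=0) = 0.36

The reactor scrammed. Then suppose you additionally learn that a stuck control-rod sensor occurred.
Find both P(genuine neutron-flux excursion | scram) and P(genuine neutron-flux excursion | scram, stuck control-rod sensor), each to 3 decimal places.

P(genuine neutron-flux excursion | scram) ≈ 0.381; P(genuine neutron-flux excursion | scram, stuck control-rod sensor) ≈ 0.124

Weight on genuine neutron-flux excursion=true, given the evidence: 0.039744 + 0.001920 = 0.041664
Denominator P(scram): 0.06×0.96×0.94 + 0.69×0.96×0.06 + 0.36×0.04×0.94 + 0.8×0.04×0.06 = 0.109344
P(genuine neutron-flux excursion | scram) = 0.041664/0.109344 ≈ 0.381

Now also conditioning on stuck control-rod sensor=true:
Sum P(scram|·) weighted by the priors over both values of genuine neutron-flux excursion:
  P(scram | stuck control-rod sensor) = 0.36*0.94 + 0.8*0.06
        = 0.338400 + 0.048000 = 0.386400
The terms with genuine neutron-flux excursion present sum to 0.048000, so
  P(genuine neutron-flux excursion | scram, stuck control-rod sensor) = 0.048000 / 0.386400 ≈ 0.124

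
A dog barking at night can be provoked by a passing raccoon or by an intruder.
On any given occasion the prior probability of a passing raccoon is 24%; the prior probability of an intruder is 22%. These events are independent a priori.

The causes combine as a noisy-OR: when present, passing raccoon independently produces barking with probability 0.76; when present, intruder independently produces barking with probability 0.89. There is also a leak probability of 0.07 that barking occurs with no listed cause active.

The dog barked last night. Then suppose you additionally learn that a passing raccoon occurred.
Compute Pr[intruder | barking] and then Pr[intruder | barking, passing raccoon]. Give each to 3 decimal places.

Pr[intruder | barking] ≈ 0.519; Pr[intruder | barking, passing raccoon] ≈ 0.262

Under noisy-OR, P(barking | causes) = 1 − (1−0.07)·∏(1−qᵢ) over the active causes.
Sum P(barking|·) weighted by the priors over the 4 (passing raccoon, intruder) configurations:
  P(barking) = 0.07·0.76·0.78 + 0.8977·0.76·0.22 + 0.7768·0.24·0.78 + 0.975448·0.24·0.22
        = 0.041496 + 0.150095 + 0.145417 + 0.051504 = 0.388512
Keeping only the intruder-present terms gives 0.201599, so
  P(intruder | barking) = 0.201599 / 0.388512 ≈ 0.519

Now condition on the additional information:
P(barking | passing raccoon) = 0.7768*0.78 + 0.975448*0.22 = 0.605904 + 0.214599 = 0.820503
Of this, 0.214599 comes from 0.975448*0.22 (the intruder=true cases).
Hence the posterior is 0.214599/0.820503 ≈ 0.262.
This is intercausal reasoning (explaining away): once passing raccoon accounts for the barking, intruder becomes less likely.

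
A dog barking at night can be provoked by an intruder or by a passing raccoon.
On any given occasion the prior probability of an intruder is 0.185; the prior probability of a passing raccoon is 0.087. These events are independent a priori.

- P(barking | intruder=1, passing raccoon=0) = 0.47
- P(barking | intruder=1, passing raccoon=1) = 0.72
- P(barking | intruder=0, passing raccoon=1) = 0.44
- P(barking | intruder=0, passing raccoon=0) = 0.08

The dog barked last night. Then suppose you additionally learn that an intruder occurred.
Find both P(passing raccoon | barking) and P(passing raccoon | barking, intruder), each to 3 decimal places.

P(passing raccoon | barking) ≈ 0.235; P(passing raccoon | barking, intruder) ≈ 0.127

P(barking) = 0.08·0.815·0.913 + 0.44·0.815·0.087 + 0.47·0.185·0.913 + 0.72·0.185·0.087 = 0.059528 + 0.031198 + 0.079385 + 0.011588 = 0.181699
Restricting to configurations with passing raccoon present: 0.031198 + 0.011588 = 0.042786.
Hence the posterior is 0.042786/0.181699 ≈ 0.235.

Now also conditioning on intruder=true:
P(barking | intruder) = 0.47*0.913 + 0.72*0.087 = 0.429110 + 0.062640 = 0.491750
Restricting to configurations with passing raccoon present: 0.72*0.087 = 0.062640.
So P(passing raccoon | barking, intruder) = 0.062640/0.491750 ≈ 0.127.
This is intercausal reasoning (explaining away): once intruder accounts for the barking, passing raccoon becomes less likely.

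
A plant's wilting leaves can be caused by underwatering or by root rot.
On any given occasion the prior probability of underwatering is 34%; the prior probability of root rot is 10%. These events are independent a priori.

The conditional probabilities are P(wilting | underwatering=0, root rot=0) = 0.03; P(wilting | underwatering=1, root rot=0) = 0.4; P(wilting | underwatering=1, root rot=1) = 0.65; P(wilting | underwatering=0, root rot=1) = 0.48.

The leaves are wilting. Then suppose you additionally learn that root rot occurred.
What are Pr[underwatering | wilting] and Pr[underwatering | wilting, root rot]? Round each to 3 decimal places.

Pr[underwatering | wilting] ≈ 0.745; Pr[underwatering | wilting, root rot] ≈ 0.411

By total probability over the 4 (underwatering, root rot) configurations:
  P(wilting) = 0.03*0.66*0.9 + 0.48*0.66*0.1 + 0.4*0.34*0.9 + 0.65*0.34*0.1
        = 0.017820 + 0.031680 + 0.122400 + 0.022100 = 0.194000
The terms with underwatering present sum to 0.144500, so
  P(underwatering | wilting) = 0.144500 / 0.194000 ≈ 0.745

With the extra evidence:
P(wilting | root rot) = 0.48·0.66 + 0.65·0.34 = 0.316800 + 0.221000 = 0.537800
The underwatering-present share is 0.65·0.34 = 0.221000.
P(underwatering | wilting, root rot) = 0.221000 / 0.537800 ≈ 0.411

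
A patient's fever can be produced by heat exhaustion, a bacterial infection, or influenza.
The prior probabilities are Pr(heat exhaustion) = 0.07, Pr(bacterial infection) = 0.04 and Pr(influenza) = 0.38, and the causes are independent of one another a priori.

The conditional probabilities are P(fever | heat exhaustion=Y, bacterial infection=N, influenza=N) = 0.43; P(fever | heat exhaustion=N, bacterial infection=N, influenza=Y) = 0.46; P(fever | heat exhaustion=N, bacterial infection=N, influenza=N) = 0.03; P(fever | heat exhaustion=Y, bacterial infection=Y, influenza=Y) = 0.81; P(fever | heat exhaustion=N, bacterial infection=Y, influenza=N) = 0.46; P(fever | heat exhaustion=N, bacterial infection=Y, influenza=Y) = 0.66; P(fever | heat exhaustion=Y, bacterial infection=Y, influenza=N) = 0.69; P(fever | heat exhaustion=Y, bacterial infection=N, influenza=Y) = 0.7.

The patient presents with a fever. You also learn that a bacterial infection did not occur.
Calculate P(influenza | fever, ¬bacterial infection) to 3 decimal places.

By total probability over the 4 (heat exhaustion, influenza) configurations:
  P(fever | ¬bacterial infection) = 0.03×0.93×0.62 + 0.46×0.93×0.38 + 0.43×0.07×0.62 + 0.7×0.07×0.38
        = 0.017298 + 0.162564 + 0.018662 + 0.018620 = 0.217144
Configurations with influenza contribute 0.181184, so
  P(influenza | fever, ¬bacterial infection) = 0.181184 / 0.217144 ≈ 0.834

P(influenza | fever, ¬bacterial infection) ≈ 0.834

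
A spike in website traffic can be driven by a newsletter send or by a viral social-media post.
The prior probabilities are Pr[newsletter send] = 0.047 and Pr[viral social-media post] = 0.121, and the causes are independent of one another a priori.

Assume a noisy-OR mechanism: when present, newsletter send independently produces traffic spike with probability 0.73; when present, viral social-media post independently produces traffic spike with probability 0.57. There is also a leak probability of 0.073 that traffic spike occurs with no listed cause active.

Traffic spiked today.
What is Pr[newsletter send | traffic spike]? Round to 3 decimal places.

Pr[newsletter send | traffic spike] ≈ 0.216

Under noisy-OR, P(traffic spike | causes) = 1 − (1−0.073)·∏(1−qᵢ) over the active causes.
P(traffic spike) = 0.073*0.953*0.879 + 0.60139*0.953*0.121 + 0.74971*0.047*0.879 + 0.892375*0.047*0.121 = 0.061151 + 0.069348 + 0.030973 + 0.005075 = 0.166547
The newsletter send-present share is 0.030973 + 0.005075 = 0.036048.
P(newsletter send | traffic spike) = 0.036048 / 0.166547 ≈ 0.216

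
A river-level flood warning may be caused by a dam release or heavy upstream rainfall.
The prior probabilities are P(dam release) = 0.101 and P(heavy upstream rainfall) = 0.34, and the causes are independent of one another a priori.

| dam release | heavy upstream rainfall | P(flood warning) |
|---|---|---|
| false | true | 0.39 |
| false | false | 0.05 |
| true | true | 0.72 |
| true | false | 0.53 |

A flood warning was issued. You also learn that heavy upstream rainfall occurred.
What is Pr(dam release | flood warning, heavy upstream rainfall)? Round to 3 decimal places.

P(flood warning | heavy upstream rainfall) = 0.39*0.899 + 0.72*0.101 = 0.350610 + 0.072720 = 0.423330
Restricting to configurations with dam release present: 0.72*0.101 = 0.072720.
P(dam release | flood warning, heavy upstream rainfall) = 0.072720 / 0.423330 ≈ 0.172

Pr(dam release | flood warning, heavy upstream rainfall) ≈ 0.172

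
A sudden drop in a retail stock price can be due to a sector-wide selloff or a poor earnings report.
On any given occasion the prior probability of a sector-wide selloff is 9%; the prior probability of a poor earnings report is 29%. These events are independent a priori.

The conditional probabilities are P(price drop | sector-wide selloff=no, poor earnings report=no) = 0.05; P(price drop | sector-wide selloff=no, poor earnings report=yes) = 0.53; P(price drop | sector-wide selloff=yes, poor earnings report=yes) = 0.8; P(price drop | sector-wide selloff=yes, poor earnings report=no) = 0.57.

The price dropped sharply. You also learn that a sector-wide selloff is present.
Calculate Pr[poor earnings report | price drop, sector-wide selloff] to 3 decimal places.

Pr[poor earnings report | price drop, sector-wide selloff] ≈ 0.364

P(price drop | sector-wide selloff) = 0.57*0.71 + 0.8*0.29 = 0.404700 + 0.232000 = 0.636700
Restricting to configurations with poor earnings report present: 0.8*0.29 = 0.232000.
So P(poor earnings report | price drop, sector-wide selloff) = 0.232000/0.636700 ≈ 0.364.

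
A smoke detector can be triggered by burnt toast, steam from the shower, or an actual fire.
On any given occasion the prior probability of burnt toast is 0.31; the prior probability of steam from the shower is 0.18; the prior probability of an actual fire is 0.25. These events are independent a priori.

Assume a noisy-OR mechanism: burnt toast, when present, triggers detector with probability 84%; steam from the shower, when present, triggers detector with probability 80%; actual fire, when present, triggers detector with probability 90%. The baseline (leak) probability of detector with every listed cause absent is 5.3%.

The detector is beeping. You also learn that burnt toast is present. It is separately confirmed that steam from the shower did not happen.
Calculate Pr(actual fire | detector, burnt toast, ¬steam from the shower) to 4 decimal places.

Under noisy-OR, P(detector | causes) = 1 − (1−0.053)·∏(1−qᵢ) over the active causes.
Weight on actual fire=true, given the evidence: 0.984848*0.25 = 0.246212
Denominator P(detector | burnt toast, ¬steam from the shower): 0.84848*0.75 + 0.984848*0.25 = 0.882572
P(actual fire | detector, burnt toast, ¬steam from the shower) = 0.246212/0.882572 ≈ 0.2790

Pr(actual fire | detector, burnt toast, ¬steam from the shower) ≈ 0.2790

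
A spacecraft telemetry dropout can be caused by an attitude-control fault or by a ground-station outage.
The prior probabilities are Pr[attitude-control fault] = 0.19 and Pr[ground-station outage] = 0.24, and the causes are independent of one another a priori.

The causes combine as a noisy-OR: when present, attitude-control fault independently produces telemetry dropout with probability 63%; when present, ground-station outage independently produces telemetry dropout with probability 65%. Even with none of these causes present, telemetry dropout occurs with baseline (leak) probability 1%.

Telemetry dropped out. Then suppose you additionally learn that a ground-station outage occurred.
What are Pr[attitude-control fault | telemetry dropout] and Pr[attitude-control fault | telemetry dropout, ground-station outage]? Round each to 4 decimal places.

Pr[attitude-control fault | telemetry dropout] ≈ 0.4963; Pr[attitude-control fault | telemetry dropout, ground-station outage] ≈ 0.2383

Under noisy-OR, P(telemetry dropout | causes) = 1 − (1−0.01)·∏(1−qᵢ) over the active causes.
Numerator (weight on configurations with attitude-control fault): 0.091506 + 0.039754 = 0.131260
Denominator P(telemetry dropout): 0.01·0.81·0.76 + 0.6535·0.81·0.24 + 0.6337·0.19·0.76 + 0.871795·0.19·0.24 = 0.264456
P(attitude-control fault | telemetry dropout) = 0.131260/0.264456 ≈ 0.4963

With the extra evidence:
P(telemetry dropout | ground-station outage) = 0.6535·0.81 + 0.871795·0.19 = 0.529335 + 0.165641 = 0.694976
Restricting to configurations with attitude-control fault present: 0.871795·0.19 = 0.165641.
Hence the posterior is 0.165641/0.694976 ≈ 0.2383.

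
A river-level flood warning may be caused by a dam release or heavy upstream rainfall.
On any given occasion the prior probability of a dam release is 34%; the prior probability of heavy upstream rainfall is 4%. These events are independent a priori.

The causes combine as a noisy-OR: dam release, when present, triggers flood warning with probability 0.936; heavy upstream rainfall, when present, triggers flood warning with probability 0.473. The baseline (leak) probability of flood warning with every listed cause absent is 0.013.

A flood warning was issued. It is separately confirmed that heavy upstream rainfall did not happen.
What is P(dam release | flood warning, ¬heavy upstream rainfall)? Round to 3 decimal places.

Under noisy-OR, P(flood warning | causes) = 1 − (1−0.013)·∏(1−qᵢ) over the active causes.
P(flood warning | ¬heavy upstream rainfall) = 0.013×0.66 + 0.936832×0.34 = 0.008580 + 0.318523 = 0.327103
The dam release-present share is 0.936832×0.34 = 0.318523.
Hence the posterior is 0.318523/0.327103 ≈ 0.974.

P(dam release | flood warning, ¬heavy upstream rainfall) ≈ 0.974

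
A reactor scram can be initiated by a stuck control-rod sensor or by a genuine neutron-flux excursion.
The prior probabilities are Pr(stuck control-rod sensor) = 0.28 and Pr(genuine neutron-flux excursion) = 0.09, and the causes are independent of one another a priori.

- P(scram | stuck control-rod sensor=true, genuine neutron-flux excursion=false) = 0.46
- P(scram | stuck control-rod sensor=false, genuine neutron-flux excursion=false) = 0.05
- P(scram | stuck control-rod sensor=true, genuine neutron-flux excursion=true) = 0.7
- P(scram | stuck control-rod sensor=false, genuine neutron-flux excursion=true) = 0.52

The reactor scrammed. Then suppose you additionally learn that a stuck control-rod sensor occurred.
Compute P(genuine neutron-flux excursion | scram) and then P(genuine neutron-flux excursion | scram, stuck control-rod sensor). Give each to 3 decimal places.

Numerator (weight on configurations with genuine neutron-flux excursion): 0.033696 + 0.017640 = 0.051336
Denominator P(scram): 0.05×0.72×0.91 + 0.52×0.72×0.09 + 0.46×0.28×0.91 + 0.7×0.28×0.09 = 0.201304
Posterior = 0.051336 / 0.201304 ≈ 0.255

Now condition on the additional information:
Weight on genuine neutron-flux excursion=true, given the evidence: 0.7×0.09 = 0.063000
Normalizer over all consistent configurations: 0.46×0.91 + 0.7×0.09 = 0.481600
P(genuine neutron-flux excursion | scram, stuck control-rod sensor) = 0.063000/0.481600 ≈ 0.131

P(genuine neutron-flux excursion | scram) ≈ 0.255; P(genuine neutron-flux excursion | scram, stuck control-rod sensor) ≈ 0.131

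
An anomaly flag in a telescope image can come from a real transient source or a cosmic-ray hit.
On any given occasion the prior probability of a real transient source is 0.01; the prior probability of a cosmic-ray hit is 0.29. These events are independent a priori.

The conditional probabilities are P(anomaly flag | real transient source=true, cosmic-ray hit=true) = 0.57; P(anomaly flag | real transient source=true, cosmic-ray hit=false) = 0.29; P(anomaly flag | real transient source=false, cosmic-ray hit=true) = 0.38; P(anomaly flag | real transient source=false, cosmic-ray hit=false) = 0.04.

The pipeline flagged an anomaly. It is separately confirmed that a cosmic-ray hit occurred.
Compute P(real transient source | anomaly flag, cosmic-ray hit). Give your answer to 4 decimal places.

Numerator (weight on configurations with real transient source): 0.57·0.01 = 0.005700
The normalizing constant is 0.38·0.99 + 0.57·0.01 = 0.381900
Posterior = 0.005700 / 0.381900 ≈ 0.0149

P(real transient source | anomaly flag, cosmic-ray hit) ≈ 0.0149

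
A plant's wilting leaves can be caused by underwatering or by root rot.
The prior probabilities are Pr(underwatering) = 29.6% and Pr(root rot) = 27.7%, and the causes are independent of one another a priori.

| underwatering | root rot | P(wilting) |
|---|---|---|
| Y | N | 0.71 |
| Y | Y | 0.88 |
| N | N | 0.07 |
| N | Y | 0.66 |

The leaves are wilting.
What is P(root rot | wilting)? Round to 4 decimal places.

P(root rot | wilting) ≈ 0.5171

P(wilting) = 0.07×0.704×0.723 + 0.66×0.704×0.277 + 0.71×0.296×0.723 + 0.88×0.296×0.277 = 0.035629 + 0.128705 + 0.151946 + 0.072153 = 0.388433
The root rot-present share is 0.128705 + 0.072153 = 0.200858.
Hence the posterior is 0.200858/0.388433 ≈ 0.5171.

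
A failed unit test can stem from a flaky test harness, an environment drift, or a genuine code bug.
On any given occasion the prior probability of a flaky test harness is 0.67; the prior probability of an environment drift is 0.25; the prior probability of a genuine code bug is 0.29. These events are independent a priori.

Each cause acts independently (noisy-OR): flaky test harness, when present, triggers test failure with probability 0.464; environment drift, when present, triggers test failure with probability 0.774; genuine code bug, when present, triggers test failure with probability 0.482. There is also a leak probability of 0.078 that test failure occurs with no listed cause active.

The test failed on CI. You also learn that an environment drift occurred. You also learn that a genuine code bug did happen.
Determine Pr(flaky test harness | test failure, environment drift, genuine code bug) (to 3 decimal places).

Pr(flaky test harness | test failure, environment drift, genuine code bug) ≈ 0.682

Under noisy-OR, P(test failure | causes) = 1 − (1−0.078)·∏(1−qᵢ) over the active causes.
P(test failure | environment drift, genuine code bug) = 0.892063*0.33 + 0.942146*0.67 = 0.294381 + 0.631238 = 0.925619
Of this, 0.631238 comes from 0.942146*0.67 (the flaky test harness=true cases).
Hence the posterior is 0.631238/0.925619 ≈ 0.682.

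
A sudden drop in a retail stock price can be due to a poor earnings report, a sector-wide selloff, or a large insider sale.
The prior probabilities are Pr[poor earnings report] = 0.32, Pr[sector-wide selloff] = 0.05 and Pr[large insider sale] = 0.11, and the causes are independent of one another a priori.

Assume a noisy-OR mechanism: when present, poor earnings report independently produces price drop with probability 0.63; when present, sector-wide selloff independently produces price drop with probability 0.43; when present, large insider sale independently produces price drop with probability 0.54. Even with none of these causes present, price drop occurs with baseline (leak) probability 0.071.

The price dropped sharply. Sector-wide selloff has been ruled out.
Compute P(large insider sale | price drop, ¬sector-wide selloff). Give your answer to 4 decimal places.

Under noisy-OR, P(price drop | causes) = 1 − (1−0.071)·∏(1−qᵢ) over the active causes.
Numerator (weight on configurations with large insider sale): 0.042835 + 0.029634 = 0.072469
Normalizer over all consistent configurations: 0.071·0.68·0.89 + 0.57266·0.68·0.11 + 0.65627·0.32·0.89 + 0.841884·0.32·0.11 = 0.302344
Posterior = 0.072469 / 0.302344 ≈ 0.2397

P(large insider sale | price drop, ¬sector-wide selloff) ≈ 0.2397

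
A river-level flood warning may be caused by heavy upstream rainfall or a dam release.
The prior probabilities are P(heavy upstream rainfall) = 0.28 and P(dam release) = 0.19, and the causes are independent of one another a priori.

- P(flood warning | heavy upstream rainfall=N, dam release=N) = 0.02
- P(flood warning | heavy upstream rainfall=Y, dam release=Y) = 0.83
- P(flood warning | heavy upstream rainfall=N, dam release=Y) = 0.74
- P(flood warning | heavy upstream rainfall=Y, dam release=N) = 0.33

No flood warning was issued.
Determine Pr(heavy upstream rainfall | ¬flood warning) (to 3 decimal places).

Pr(heavy upstream rainfall | ¬flood warning) ≈ 0.210

Sum P(¬flood warning|·) weighted by the priors over the 4 (heavy upstream rainfall, dam release) configurations:
  P(¬flood warning) = 0.98·0.72·0.81 + 0.26·0.72·0.19 + 0.67·0.28·0.81 + 0.17·0.28·0.19
        = 0.571536 + 0.035568 + 0.151956 + 0.009044 = 0.768104
Keeping only the heavy upstream rainfall-present terms gives 0.161000, so
  P(heavy upstream rainfall | ¬flood warning) = 0.161000 / 0.768104 ≈ 0.210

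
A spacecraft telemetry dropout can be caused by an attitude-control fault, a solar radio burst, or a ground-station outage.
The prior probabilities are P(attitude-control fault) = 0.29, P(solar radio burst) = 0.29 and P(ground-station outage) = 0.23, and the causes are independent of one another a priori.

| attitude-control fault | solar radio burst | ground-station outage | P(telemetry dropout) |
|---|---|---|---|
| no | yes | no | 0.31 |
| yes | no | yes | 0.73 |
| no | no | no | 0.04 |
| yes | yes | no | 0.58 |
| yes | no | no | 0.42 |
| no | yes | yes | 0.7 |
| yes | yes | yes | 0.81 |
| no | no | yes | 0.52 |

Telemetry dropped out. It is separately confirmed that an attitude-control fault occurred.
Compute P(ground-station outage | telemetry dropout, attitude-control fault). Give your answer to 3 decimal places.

Sum P(telemetry dropout|·) weighted by the priors over the 4 (solar radio burst, ground-station outage) configurations:
  P(telemetry dropout | attitude-control fault) = 0.42*0.71*0.77 + 0.73*0.71*0.23 + 0.58*0.29*0.77 + 0.81*0.29*0.23
        = 0.229614 + 0.119209 + 0.129514 + 0.054027 = 0.532364
Configurations with ground-station outage contribute 0.173236, so
  P(ground-station outage | telemetry dropout, attitude-control fault) = 0.173236 / 0.532364 ≈ 0.325

P(ground-station outage | telemetry dropout, attitude-control fault) ≈ 0.325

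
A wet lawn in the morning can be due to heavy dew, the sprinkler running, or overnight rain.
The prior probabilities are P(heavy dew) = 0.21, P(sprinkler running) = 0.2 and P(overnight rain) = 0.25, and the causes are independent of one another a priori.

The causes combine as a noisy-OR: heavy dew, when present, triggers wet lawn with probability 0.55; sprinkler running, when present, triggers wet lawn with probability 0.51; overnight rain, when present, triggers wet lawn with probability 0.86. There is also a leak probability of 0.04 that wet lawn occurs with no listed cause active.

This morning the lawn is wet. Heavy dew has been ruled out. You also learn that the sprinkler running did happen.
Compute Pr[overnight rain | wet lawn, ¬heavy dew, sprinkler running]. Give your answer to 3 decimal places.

Pr[overnight rain | wet lawn, ¬heavy dew, sprinkler running] ≈ 0.370

Under noisy-OR, P(wet lawn | causes) = 1 − (1−0.04)·∏(1−qᵢ) over the active causes.
P(wet lawn | ¬heavy dew, sprinkler running) = 0.5296*0.75 + 0.934144*0.25 = 0.397200 + 0.233536 = 0.630736
The overnight rain-present share is 0.934144*0.25 = 0.233536.
So P(overnight rain | wet lawn, ¬heavy dew, sprinkler running) = 0.233536/0.630736 ≈ 0.370.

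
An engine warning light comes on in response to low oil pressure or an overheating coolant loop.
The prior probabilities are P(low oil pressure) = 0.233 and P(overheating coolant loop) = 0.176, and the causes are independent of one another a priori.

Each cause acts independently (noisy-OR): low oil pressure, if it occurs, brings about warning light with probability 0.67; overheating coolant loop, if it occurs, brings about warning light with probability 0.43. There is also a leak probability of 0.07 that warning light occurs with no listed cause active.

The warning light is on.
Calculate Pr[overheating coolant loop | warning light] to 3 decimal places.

Under noisy-OR, P(warning light | causes) = 1 − (1−0.07)·∏(1−qᵢ) over the active causes.
For the numerator, keep only overheating coolant loop=true terms: 0.063433 + 0.033834 = 0.097267
Denominator P(warning light): 0.07×0.767×0.824 + 0.4699×0.767×0.176 + 0.6931×0.233×0.824 + 0.825067×0.233×0.176 = 0.274578
P(overheating coolant loop | warning light) = 0.097267/0.274578 ≈ 0.354

Pr[overheating coolant loop | warning light] ≈ 0.354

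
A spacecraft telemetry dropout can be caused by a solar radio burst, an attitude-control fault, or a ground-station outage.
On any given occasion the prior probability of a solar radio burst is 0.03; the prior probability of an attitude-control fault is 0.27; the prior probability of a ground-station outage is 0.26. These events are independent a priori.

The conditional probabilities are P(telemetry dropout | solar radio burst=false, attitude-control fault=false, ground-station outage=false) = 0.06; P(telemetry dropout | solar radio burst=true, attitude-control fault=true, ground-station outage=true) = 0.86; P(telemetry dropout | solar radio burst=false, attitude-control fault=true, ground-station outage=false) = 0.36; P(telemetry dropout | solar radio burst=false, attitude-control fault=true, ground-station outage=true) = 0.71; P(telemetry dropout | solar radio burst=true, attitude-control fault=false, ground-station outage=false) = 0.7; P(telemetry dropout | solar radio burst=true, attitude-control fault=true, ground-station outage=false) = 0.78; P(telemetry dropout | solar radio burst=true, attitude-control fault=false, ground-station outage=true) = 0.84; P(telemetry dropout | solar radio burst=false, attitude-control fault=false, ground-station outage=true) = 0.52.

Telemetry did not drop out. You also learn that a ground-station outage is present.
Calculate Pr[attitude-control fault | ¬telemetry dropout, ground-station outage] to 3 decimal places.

For the numerator, keep only attitude-control fault=true terms: 0.075951 + 0.001134 = 0.077085
The normalizing constant is 0.48·0.97·0.73 + 0.29·0.97·0.27 + 0.16·0.03·0.73 + 0.14·0.03·0.27 = 0.420477
P(attitude-control fault | ¬telemetry dropout, ground-station outage) = 0.077085/0.420477 ≈ 0.183

Pr[attitude-control fault | ¬telemetry dropout, ground-station outage] ≈ 0.183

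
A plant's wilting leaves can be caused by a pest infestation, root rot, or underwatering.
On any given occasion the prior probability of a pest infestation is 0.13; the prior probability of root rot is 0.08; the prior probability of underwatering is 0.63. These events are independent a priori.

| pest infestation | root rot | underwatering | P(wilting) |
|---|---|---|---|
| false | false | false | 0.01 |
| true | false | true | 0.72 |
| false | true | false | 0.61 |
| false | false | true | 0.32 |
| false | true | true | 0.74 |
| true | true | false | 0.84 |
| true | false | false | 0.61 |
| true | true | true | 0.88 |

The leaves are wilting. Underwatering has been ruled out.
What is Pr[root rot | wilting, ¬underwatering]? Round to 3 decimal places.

Pr[root rot | wilting, ¬underwatering] ≈ 0.387

Weight on root rot=true, given the evidence: 0.042456 + 0.008736 = 0.051192
Denominator P(wilting | ¬underwatering): 0.01×0.87×0.92 + 0.61×0.87×0.08 + 0.61×0.13×0.92 + 0.84×0.13×0.08 = 0.132152
P(root rot | wilting, ¬underwatering) = 0.051192/0.132152 ≈ 0.387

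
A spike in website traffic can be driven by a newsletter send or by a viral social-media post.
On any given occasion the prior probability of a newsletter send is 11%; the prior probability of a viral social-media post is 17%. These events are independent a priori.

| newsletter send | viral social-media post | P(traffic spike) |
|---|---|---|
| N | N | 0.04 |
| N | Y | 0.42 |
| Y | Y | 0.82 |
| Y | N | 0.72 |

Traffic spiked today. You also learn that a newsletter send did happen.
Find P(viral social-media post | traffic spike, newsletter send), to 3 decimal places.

P(viral social-media post | traffic spike, newsletter send) ≈ 0.189

P(traffic spike | newsletter send) = 0.72*0.83 + 0.82*0.17 = 0.597600 + 0.139400 = 0.737000
Restricting to configurations with viral social-media post present: 0.82*0.17 = 0.139400.
Hence the posterior is 0.139400/0.737000 ≈ 0.189.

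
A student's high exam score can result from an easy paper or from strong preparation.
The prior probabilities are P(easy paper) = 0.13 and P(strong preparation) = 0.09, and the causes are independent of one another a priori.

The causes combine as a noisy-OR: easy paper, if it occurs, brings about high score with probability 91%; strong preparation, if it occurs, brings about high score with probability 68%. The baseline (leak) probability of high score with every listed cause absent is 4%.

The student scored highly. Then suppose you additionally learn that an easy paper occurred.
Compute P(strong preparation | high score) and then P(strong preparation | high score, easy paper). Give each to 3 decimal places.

P(strong preparation | high score) ≈ 0.320; P(strong preparation | high score, easy paper) ≈ 0.095

Under noisy-OR, P(high score | causes) = 1 − (1−0.04)·∏(1−qᵢ) over the active causes.
P(high score) = 0.04·0.87·0.91 + 0.6928·0.87·0.09 + 0.9136·0.13·0.91 + 0.972352·0.13·0.09 = 0.031668 + 0.054246 + 0.108079 + 0.011377 = 0.205370
Of this, 0.065623 comes from 0.054246 + 0.011377 (the strong preparation=true cases).
P(strong preparation | high score) = 0.065623 / 0.205370 ≈ 0.320

With the extra evidence:
By total probability over both values of strong preparation:
  P(high score | easy paper) = 0.9136*0.91 + 0.972352*0.09
        = 0.831376 + 0.087512 = 0.918888
The terms with strong preparation present sum to 0.087512, so
  P(strong preparation | high score, easy paper) = 0.087512 / 0.918888 ≈ 0.095
The drop from 0.320 to 0.095 is the explaining-away (discounting) effect.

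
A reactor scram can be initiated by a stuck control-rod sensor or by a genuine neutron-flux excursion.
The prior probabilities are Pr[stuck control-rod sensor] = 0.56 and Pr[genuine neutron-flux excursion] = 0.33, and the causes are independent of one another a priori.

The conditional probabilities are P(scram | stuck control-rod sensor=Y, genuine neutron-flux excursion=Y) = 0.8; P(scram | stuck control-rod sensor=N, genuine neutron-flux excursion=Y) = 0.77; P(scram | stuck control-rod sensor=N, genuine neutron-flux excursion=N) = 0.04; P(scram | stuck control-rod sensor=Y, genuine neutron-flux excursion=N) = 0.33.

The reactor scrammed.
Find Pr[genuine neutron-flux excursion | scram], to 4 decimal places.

Pr[genuine neutron-flux excursion | scram] ≈ 0.6569

For the numerator, keep only genuine neutron-flux excursion=true terms: 0.111804 + 0.147840 = 0.259644
Normalizer over all consistent configurations: 0.04×0.44×0.67 + 0.77×0.44×0.33 + 0.33×0.56×0.67 + 0.8×0.56×0.33 = 0.395252
Posterior = 0.259644 / 0.395252 ≈ 0.6569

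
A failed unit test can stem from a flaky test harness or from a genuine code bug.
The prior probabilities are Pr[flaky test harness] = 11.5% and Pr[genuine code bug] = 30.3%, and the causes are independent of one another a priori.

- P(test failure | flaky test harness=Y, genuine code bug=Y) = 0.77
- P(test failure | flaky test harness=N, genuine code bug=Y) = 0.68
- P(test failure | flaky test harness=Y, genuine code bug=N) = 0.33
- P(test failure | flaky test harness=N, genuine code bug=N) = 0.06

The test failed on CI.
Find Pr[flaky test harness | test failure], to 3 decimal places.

Sum P(test failure|·) weighted by the priors over the 4 (flaky test harness, genuine code bug) configurations:
  P(test failure) = 0.06×0.885×0.697 + 0.68×0.885×0.303 + 0.33×0.115×0.697 + 0.77×0.115×0.303
        = 0.037011 + 0.182345 + 0.026451 + 0.026831 = 0.272638
Configurations with flaky test harness contribute 0.053282, so
  P(flaky test harness | test failure) = 0.053282 / 0.272638 ≈ 0.195

Pr[flaky test harness | test failure] ≈ 0.195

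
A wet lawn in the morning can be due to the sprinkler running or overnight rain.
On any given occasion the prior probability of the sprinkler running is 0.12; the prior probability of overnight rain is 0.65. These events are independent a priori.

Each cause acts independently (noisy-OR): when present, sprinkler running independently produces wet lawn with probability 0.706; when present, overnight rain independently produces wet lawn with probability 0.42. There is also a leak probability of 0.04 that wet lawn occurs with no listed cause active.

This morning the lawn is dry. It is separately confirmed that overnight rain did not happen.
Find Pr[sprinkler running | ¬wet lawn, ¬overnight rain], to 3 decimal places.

Pr[sprinkler running | ¬wet lawn, ¬overnight rain] ≈ 0.039

Under noisy-OR, P(wet lawn | causes) = 1 − (1−0.04)·∏(1−qᵢ) over the active causes.
Enumerate both values of sprinkler running and weight by the priors:
  P(¬wet lawn | ¬overnight rain) = 0.96·0.88 + 0.28224·0.12
        = 0.844800 + 0.033869 = 0.878669
Configurations with sprinkler running contribute 0.033869, so
  P(sprinkler running | ¬wet lawn, ¬overnight rain) = 0.033869 / 0.878669 ≈ 0.039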